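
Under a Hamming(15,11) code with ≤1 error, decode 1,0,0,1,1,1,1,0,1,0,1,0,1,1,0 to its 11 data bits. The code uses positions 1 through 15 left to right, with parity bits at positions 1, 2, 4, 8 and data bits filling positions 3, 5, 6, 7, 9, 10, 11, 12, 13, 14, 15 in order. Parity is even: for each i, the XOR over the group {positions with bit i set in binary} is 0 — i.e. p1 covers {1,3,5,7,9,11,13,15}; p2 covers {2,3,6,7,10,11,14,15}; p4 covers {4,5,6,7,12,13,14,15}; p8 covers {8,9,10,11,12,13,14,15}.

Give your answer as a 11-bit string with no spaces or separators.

s1 (pos 1,3,5,7,9,11,13,15): 1⊕0⊕1⊕1⊕1⊕1⊕1⊕0 = 0
s2 (pos 2,3,6,7,10,11,14,15): 0⊕0⊕1⊕1⊕0⊕1⊕1⊕0 = 0
s4 (pos 4,5,6,7,12,13,14,15): 1⊕1⊕1⊕1⊕0⊕1⊕1⊕0 = 0
s8 (pos 8,9,10,11,12,13,14,15): 0⊕1⊕0⊕1⊕0⊕1⊕1⊕0 = 0
Syndrome s8…s1 = 0000 → no error.
Read data bits from positions 3,5,6,7,9,10,11,12,13,14,15: 01111010110

01111010110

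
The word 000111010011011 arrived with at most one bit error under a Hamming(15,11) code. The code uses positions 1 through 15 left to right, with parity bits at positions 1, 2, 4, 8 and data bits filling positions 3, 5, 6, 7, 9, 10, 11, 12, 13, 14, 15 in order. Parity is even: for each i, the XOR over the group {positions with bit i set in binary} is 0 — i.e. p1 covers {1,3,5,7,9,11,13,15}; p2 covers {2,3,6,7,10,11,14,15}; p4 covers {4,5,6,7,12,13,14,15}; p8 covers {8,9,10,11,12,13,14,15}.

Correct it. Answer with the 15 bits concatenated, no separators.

s1 (pos 1,3,5,7,9,11,13,15): 0⊕0⊕1⊕0⊕0⊕1⊕0⊕1 = 1
s2 (pos 2,3,6,7,10,11,14,15): 0⊕0⊕1⊕0⊕0⊕1⊕1⊕1 = 0
s4 (pos 4,5,6,7,12,13,14,15): 1⊕1⊕1⊕0⊕1⊕0⊕1⊕1 = 0
s8 (pos 8,9,10,11,12,13,14,15): 1⊕0⊕0⊕1⊕1⊕0⊕1⊕1 = 1
Syndrome s8…s1 = 1001 → error at position 9.
Flip position 9: 000111010011011 → 000111011011011

000111011011011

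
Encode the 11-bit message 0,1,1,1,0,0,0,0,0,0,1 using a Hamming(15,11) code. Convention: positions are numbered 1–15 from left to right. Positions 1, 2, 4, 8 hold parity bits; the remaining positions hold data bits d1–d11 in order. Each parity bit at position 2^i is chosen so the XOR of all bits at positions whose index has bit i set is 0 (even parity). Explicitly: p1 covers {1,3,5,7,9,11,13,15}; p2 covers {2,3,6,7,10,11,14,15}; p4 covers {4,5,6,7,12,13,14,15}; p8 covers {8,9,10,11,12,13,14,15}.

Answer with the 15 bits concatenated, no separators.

110011110000001

Place data at non-parity positions: p1 p2 0 p4 1 1 1 p8 0 0 0 0 0 0 1
p1 (pos 1,3,5,7,9,11,13,15): XOR of data positions = 0⊕1⊕1⊕0⊕0⊕0⊕1 = 1
p2 (pos 2,3,6,7,10,11,14,15): XOR of data positions = 0⊕1⊕1⊕0⊕0⊕0⊕1 = 1
p4 (pos 4,5,6,7,12,13,14,15): XOR of data positions = 1⊕1⊕1⊕0⊕0⊕0⊕1 = 0
p8 (pos 8,9,10,11,12,13,14,15): XOR of data positions = 0⊕0⊕0⊕0⊕0⊕0⊕1 = 1
Codeword: 110011110000001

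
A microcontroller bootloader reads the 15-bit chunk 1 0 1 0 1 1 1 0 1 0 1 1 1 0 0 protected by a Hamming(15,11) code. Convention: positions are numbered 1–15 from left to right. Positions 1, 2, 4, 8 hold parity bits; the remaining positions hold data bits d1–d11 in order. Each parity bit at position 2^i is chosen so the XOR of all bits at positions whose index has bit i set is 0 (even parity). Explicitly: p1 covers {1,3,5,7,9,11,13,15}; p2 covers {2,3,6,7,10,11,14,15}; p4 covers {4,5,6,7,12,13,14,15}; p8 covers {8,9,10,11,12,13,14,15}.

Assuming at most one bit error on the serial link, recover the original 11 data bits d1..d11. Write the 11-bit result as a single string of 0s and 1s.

10111011100

s1 (pos 1,3,5,7,9,11,13,15): 1⊕1⊕1⊕1⊕1⊕1⊕1⊕0 = 1
s2 (pos 2,3,6,7,10,11,14,15): 0⊕1⊕1⊕1⊕0⊕1⊕0⊕0 = 0
s4 (pos 4,5,6,7,12,13,14,15): 0⊕1⊕1⊕1⊕1⊕1⊕0⊕0 = 1
s8 (pos 8,9,10,11,12,13,14,15): 0⊕1⊕0⊕1⊕1⊕1⊕0⊕0 = 0
Syndrome s8…s1 = 0101 → error at position 5.
Flip position 5: 101011101011100 → 101001101011100
Read data bits from positions 3,5,6,7,9,10,11,12,13,14,15: 10111011100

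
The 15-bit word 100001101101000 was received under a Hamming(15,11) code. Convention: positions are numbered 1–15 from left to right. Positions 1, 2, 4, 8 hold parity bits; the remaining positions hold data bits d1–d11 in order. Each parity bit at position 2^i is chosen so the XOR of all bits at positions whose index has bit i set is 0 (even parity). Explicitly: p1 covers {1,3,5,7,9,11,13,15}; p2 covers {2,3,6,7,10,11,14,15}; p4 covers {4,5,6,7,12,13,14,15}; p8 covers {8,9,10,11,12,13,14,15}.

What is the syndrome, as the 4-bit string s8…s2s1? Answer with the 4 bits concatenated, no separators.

1111

s1 (pos 1,3,5,7,9,11,13,15): 1⊕0⊕0⊕1⊕1⊕0⊕0⊕0 = 1
s2 (pos 2,3,6,7,10,11,14,15): 0⊕0⊕1⊕1⊕1⊕0⊕0⊕0 = 1
s4 (pos 4,5,6,7,12,13,14,15): 0⊕0⊕1⊕1⊕1⊕0⊕0⊕0 = 1
s8 (pos 8,9,10,11,12,13,14,15): 0⊕1⊕1⊕0⊕1⊕0⊕0⊕0 = 1
Syndrome s8…s1 = 1111 → error at position 15.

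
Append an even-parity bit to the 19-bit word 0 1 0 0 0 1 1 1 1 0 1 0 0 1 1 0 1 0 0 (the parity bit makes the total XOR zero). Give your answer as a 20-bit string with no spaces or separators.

XOR of the 19 data bits: 0⊕1⊕0⊕0⊕0⊕1⊕1⊕1⊕1⊕0⊕1⊕0⊕0⊕1⊕1⊕0⊕1⊕0⊕0 = 1
Parity bit = 1 (so all 20 bits XOR to 0).

01000111101001101001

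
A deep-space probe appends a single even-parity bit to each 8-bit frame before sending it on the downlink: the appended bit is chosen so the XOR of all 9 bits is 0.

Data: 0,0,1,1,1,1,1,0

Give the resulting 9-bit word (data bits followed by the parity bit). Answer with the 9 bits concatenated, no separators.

001111101

XOR of the 8 data bits: 0⊕0⊕1⊕1⊕1⊕1⊕1⊕0 = 1
Parity bit = 1 (so all 9 bits XOR to 0).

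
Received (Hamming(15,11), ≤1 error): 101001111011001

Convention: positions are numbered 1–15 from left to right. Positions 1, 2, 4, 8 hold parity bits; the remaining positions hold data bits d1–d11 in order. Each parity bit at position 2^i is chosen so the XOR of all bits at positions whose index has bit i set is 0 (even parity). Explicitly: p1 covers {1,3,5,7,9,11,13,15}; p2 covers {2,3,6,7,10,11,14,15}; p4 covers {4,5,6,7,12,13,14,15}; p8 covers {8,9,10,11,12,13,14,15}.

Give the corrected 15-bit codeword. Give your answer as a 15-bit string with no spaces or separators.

101001111111001

s1 (pos 1,3,5,7,9,11,13,15): 1⊕1⊕0⊕1⊕1⊕1⊕0⊕1 = 0
s2 (pos 2,3,6,7,10,11,14,15): 0⊕1⊕1⊕1⊕0⊕1⊕0⊕1 = 1
s4 (pos 4,5,6,7,12,13,14,15): 0⊕0⊕1⊕1⊕1⊕0⊕0⊕1 = 0
s8 (pos 8,9,10,11,12,13,14,15): 1⊕1⊕0⊕1⊕1⊕0⊕0⊕1 = 1
Syndrome s8…s1 = 1010 → error at position 10.
Flip position 10: 101001111011001 → 101001111111001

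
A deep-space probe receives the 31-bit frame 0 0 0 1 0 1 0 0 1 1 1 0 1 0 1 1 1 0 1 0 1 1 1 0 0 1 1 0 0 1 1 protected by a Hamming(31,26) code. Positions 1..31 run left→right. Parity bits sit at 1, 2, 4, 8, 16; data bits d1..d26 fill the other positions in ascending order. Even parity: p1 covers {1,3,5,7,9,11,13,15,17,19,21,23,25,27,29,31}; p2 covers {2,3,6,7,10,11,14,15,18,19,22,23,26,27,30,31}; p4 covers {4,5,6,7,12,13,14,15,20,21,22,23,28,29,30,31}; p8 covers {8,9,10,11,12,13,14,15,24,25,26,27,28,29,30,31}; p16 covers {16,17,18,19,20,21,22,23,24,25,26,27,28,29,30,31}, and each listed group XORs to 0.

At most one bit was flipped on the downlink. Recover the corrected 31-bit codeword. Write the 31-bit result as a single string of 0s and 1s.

s1 (pos 1,3,5,7,9,11,13,15,17,19,21,23,25,27,29,31): 0⊕0⊕0⊕0⊕1⊕1⊕1⊕1⊕1⊕1⊕1⊕1⊕0⊕1⊕0⊕1 = 0
s2 (pos 2,3,6,7,10,11,14,15,18,19,22,23,26,27,30,31): 0⊕0⊕1⊕0⊕1⊕1⊕0⊕1⊕0⊕1⊕1⊕1⊕1⊕1⊕1⊕1 = 1
s4 (pos 4,5,6,7,12,13,14,15,20,21,22,23,28,29,30,31): 1⊕0⊕1⊕0⊕0⊕1⊕0⊕1⊕0⊕1⊕1⊕1⊕0⊕0⊕1⊕1 = 1
s8 (pos 8,9,10,11,12,13,14,15,24,25,26,27,28,29,30,31): 0⊕1⊕1⊕1⊕0⊕1⊕0⊕1⊕0⊕0⊕1⊕1⊕0⊕0⊕1⊕1 = 1
s16 (pos 16,17,18,19,20,21,22,23,24,25,26,27,28,29,30,31): 1⊕1⊕0⊕1⊕0⊕1⊕1⊕1⊕0⊕0⊕1⊕1⊕0⊕0⊕1⊕1 = 0
Syndrome s16…s1 = 01110 → error at position 14.
Flip position 14: 0001010011101011101011100110011 → 0001010011101111101011100110011

0001010011101111101011100110011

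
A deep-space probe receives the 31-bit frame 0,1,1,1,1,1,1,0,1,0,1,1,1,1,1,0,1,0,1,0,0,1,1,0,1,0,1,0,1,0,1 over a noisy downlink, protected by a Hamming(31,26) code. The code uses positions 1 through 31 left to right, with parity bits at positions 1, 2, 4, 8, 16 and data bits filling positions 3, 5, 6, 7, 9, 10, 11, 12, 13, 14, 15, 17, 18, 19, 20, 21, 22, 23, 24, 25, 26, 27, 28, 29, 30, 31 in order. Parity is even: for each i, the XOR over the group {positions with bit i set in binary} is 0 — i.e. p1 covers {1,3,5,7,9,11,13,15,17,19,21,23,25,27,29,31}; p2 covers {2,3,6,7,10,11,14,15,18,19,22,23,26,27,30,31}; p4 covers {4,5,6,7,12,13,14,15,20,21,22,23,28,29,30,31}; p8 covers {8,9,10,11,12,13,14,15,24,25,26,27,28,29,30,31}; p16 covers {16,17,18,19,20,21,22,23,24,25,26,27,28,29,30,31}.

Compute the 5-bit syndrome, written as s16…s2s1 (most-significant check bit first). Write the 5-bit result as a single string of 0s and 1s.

00000

s1 (pos 1,3,5,7,9,11,13,15,17,19,21,23,25,27,29,31): 0⊕1⊕1⊕1⊕1⊕1⊕1⊕1⊕1⊕1⊕0⊕1⊕1⊕1⊕1⊕1 = 0
s2 (pos 2,3,6,7,10,11,14,15,18,19,22,23,26,27,30,31): 1⊕1⊕1⊕1⊕0⊕1⊕1⊕1⊕0⊕1⊕1⊕1⊕0⊕1⊕0⊕1 = 0
s4 (pos 4,5,6,7,12,13,14,15,20,21,22,23,28,29,30,31): 1⊕1⊕1⊕1⊕1⊕1⊕1⊕1⊕0⊕0⊕1⊕1⊕0⊕1⊕0⊕1 = 0
s8 (pos 8,9,10,11,12,13,14,15,24,25,26,27,28,29,30,31): 0⊕1⊕0⊕1⊕1⊕1⊕1⊕1⊕0⊕1⊕0⊕1⊕0⊕1⊕0⊕1 = 0
s16 (pos 16,17,18,19,20,21,22,23,24,25,26,27,28,29,30,31): 0⊕1⊕0⊕1⊕0⊕0⊕1⊕1⊕0⊕1⊕0⊕1⊕0⊕1⊕0⊕1 = 0
Syndrome s16…s1 = 00000 → no error.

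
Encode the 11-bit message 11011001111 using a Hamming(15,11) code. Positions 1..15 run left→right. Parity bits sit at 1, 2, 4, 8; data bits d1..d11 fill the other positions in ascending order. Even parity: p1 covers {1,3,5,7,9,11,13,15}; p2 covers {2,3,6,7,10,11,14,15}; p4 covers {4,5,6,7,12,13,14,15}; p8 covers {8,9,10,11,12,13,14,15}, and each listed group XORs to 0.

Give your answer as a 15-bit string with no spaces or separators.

Place data at non-parity positions: p1 p2 1 p4 1 0 1 p8 1 0 0 1 1 1 1
p1 (pos 1,3,5,7,9,11,13,15): XOR of data positions = 1⊕1⊕1⊕1⊕0⊕1⊕1 = 0
p2 (pos 2,3,6,7,10,11,14,15): XOR of data positions = 1⊕0⊕1⊕0⊕0⊕1⊕1 = 0
p4 (pos 4,5,6,7,12,13,14,15): XOR of data positions = 1⊕0⊕1⊕1⊕1⊕1⊕1 = 0
p8 (pos 8,9,10,11,12,13,14,15): XOR of data positions = 1⊕0⊕0⊕1⊕1⊕1⊕1 = 1
Codeword: 001010111001111

001010111001111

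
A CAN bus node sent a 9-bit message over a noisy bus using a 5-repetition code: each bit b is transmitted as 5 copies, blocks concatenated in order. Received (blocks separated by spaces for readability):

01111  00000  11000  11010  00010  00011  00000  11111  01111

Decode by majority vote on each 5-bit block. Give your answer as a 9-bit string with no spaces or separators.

100100011

Block 1 (01111): 4 ones → 1
Block 2 (00000): 0 ones → 0
Block 3 (11000): 2 ones → 0
Block 4 (11010): 3 ones → 1
Block 5 (00010): 1 one → 0
Block 6 (00011): 2 ones → 0
Block 7 (00000): 0 ones → 0
Block 8 (11111): 5 ones → 1
Block 9 (01111): 4 ones → 1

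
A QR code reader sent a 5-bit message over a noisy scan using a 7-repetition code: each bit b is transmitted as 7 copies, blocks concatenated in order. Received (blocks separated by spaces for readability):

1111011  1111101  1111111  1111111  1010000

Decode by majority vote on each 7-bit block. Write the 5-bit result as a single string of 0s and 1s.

Block 1 (1111011): 6 ones → 1
Block 2 (1111101): 6 ones → 1
Block 3 (1111111): 7 ones → 1
Block 4 (1111111): 7 ones → 1
Block 5 (1010000): 2 ones → 0

11110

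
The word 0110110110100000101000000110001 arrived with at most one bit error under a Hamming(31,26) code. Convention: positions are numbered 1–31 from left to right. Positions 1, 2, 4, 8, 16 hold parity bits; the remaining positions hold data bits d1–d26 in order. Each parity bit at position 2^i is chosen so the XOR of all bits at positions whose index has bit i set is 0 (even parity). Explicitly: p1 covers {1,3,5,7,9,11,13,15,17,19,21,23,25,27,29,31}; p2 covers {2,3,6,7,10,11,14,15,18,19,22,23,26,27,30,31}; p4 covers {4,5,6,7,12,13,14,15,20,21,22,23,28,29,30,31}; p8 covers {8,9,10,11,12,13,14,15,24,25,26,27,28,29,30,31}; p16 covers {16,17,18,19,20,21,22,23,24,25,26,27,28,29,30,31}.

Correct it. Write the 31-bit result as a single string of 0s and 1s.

s1 (pos 1,3,5,7,9,11,13,15,17,19,21,23,25,27,29,31): 0⊕1⊕1⊕0⊕1⊕1⊕0⊕0⊕1⊕1⊕0⊕0⊕0⊕1⊕0⊕1 = 0
s2 (pos 2,3,6,7,10,11,14,15,18,19,22,23,26,27,30,31): 1⊕1⊕1⊕0⊕0⊕1⊕0⊕0⊕0⊕1⊕0⊕0⊕1⊕1⊕0⊕1 = 0
s4 (pos 4,5,6,7,12,13,14,15,20,21,22,23,28,29,30,31): 0⊕1⊕1⊕0⊕0⊕0⊕0⊕0⊕0⊕0⊕0⊕0⊕0⊕0⊕0⊕1 = 1
s8 (pos 8,9,10,11,12,13,14,15,24,25,26,27,28,29,30,31): 1⊕1⊕0⊕1⊕0⊕0⊕0⊕0⊕0⊕0⊕1⊕1⊕0⊕0⊕0⊕1 = 0
s16 (pos 16,17,18,19,20,21,22,23,24,25,26,27,28,29,30,31): 0⊕1⊕0⊕1⊕0⊕0⊕0⊕0⊕0⊕0⊕1⊕1⊕0⊕0⊕0⊕1 = 1
Syndrome s16…s1 = 10100 → error at position 20.
Flip position 20: 0110110110100000101000000110001 → 0110110110100000101100000110001

0110110110100000101100000110001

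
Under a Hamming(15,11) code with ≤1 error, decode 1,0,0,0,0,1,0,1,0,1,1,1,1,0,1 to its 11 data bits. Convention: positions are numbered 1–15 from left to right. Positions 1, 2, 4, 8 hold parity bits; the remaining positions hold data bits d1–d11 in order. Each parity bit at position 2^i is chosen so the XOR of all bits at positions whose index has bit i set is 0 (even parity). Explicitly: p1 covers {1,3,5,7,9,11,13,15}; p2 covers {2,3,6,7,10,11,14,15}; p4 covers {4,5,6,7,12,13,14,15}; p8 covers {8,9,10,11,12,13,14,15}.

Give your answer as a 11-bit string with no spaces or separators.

00100111101

s1 (pos 1,3,5,7,9,11,13,15): 1⊕0⊕0⊕0⊕0⊕1⊕1⊕1 = 0
s2 (pos 2,3,6,7,10,11,14,15): 0⊕0⊕1⊕0⊕1⊕1⊕0⊕1 = 0
s4 (pos 4,5,6,7,12,13,14,15): 0⊕0⊕1⊕0⊕1⊕1⊕0⊕1 = 0
s8 (pos 8,9,10,11,12,13,14,15): 1⊕0⊕1⊕1⊕1⊕1⊕0⊕1 = 0
Syndrome s8…s1 = 0000 → no error.
Read data bits from positions 3,5,6,7,9,10,11,12,13,14,15: 00100111101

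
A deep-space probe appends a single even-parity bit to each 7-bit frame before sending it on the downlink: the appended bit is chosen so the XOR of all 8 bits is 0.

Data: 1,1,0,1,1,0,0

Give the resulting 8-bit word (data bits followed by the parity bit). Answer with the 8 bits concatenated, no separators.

XOR of the 7 data bits: 1⊕1⊕0⊕1⊕1⊕0⊕0 = 0
Parity bit = 0 (so all 8 bits XOR to 0).

11011000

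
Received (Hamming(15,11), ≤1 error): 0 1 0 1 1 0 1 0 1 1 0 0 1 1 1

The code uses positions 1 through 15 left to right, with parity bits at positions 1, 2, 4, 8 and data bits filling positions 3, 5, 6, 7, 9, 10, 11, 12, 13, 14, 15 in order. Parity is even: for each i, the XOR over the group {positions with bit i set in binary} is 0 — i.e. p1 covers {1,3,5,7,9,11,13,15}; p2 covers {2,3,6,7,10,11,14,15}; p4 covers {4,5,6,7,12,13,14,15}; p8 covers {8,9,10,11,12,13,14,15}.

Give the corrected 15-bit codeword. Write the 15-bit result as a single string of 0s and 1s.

s1 (pos 1,3,5,7,9,11,13,15): 0⊕0⊕1⊕1⊕1⊕0⊕1⊕1 = 1
s2 (pos 2,3,6,7,10,11,14,15): 1⊕0⊕0⊕1⊕1⊕0⊕1⊕1 = 1
s4 (pos 4,5,6,7,12,13,14,15): 1⊕1⊕0⊕1⊕0⊕1⊕1⊕1 = 0
s8 (pos 8,9,10,11,12,13,14,15): 0⊕1⊕1⊕0⊕0⊕1⊕1⊕1 = 1
Syndrome s8…s1 = 1011 → error at position 11.
Flip position 11: 010110101100111 → 010110101110111

010110101110111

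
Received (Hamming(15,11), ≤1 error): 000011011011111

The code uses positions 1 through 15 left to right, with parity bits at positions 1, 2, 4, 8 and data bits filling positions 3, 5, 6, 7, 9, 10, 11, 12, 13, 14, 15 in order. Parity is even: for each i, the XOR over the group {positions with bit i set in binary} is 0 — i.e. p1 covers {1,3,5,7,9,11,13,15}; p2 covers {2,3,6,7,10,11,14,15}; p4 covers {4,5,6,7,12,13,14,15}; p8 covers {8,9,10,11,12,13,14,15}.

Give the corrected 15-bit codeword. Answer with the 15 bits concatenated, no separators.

s1 (pos 1,3,5,7,9,11,13,15): 0⊕0⊕1⊕0⊕1⊕1⊕1⊕1 = 1
s2 (pos 2,3,6,7,10,11,14,15): 0⊕0⊕1⊕0⊕0⊕1⊕1⊕1 = 0
s4 (pos 4,5,6,7,12,13,14,15): 0⊕1⊕1⊕0⊕1⊕1⊕1⊕1 = 0
s8 (pos 8,9,10,11,12,13,14,15): 1⊕1⊕0⊕1⊕1⊕1⊕1⊕1 = 1
Syndrome s8…s1 = 1001 → error at position 9.
Flip position 9: 000011011011111 → 000011010011111

000011010011111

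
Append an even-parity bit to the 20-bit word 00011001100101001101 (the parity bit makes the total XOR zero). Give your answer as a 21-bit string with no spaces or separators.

XOR of the 20 data bits: 0⊕0⊕0⊕1⊕1⊕0⊕0⊕1⊕1⊕0⊕0⊕1⊕0⊕1⊕0⊕0⊕1⊕1⊕0⊕1 = 1
Parity bit = 1 (so all 21 bits XOR to 0).

000110011001010011011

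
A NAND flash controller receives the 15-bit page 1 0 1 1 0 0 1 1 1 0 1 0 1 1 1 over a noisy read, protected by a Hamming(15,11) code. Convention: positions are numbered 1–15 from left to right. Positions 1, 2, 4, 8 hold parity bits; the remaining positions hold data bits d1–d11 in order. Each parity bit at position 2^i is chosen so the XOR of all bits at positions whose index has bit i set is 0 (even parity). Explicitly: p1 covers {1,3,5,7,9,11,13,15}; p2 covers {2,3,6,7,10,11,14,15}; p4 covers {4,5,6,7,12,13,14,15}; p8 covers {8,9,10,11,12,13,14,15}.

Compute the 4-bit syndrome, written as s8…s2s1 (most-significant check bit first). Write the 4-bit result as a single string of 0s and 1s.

s1 (pos 1,3,5,7,9,11,13,15): 1⊕1⊕0⊕1⊕1⊕1⊕1⊕1 = 1
s2 (pos 2,3,6,7,10,11,14,15): 0⊕1⊕0⊕1⊕0⊕1⊕1⊕1 = 1
s4 (pos 4,5,6,7,12,13,14,15): 1⊕0⊕0⊕1⊕0⊕1⊕1⊕1 = 1
s8 (pos 8,9,10,11,12,13,14,15): 1⊕1⊕0⊕1⊕0⊕1⊕1⊕1 = 0
Syndrome s8…s1 = 0111 → error at position 7.

0111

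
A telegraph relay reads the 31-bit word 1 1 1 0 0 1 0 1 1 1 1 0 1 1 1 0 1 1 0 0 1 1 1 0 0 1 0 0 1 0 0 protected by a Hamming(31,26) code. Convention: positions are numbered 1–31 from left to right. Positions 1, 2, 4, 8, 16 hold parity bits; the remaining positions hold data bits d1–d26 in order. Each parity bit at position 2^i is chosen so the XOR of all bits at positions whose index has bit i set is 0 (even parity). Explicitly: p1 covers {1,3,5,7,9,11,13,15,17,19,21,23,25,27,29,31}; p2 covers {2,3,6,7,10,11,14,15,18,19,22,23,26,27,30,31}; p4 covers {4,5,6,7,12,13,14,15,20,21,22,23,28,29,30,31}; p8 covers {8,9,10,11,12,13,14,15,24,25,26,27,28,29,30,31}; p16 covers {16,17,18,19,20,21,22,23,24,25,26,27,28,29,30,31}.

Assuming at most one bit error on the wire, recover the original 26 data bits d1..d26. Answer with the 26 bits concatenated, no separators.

10101110111110011100000100

s1 (pos 1,3,5,7,9,11,13,15,17,19,21,23,25,27,29,31): 1⊕1⊕0⊕0⊕1⊕1⊕1⊕1⊕1⊕0⊕1⊕1⊕0⊕0⊕1⊕0 = 0
s2 (pos 2,3,6,7,10,11,14,15,18,19,22,23,26,27,30,31): 1⊕1⊕1⊕0⊕1⊕1⊕1⊕1⊕1⊕0⊕1⊕1⊕1⊕0⊕0⊕0 = 1
s4 (pos 4,5,6,7,12,13,14,15,20,21,22,23,28,29,30,31): 0⊕0⊕1⊕0⊕0⊕1⊕1⊕1⊕0⊕1⊕1⊕1⊕0⊕1⊕0⊕0 = 0
s8 (pos 8,9,10,11,12,13,14,15,24,25,26,27,28,29,30,31): 1⊕1⊕1⊕1⊕0⊕1⊕1⊕1⊕0⊕0⊕1⊕0⊕0⊕1⊕0⊕0 = 1
s16 (pos 16,17,18,19,20,21,22,23,24,25,26,27,28,29,30,31): 0⊕1⊕1⊕0⊕0⊕1⊕1⊕1⊕0⊕0⊕1⊕0⊕0⊕1⊕0⊕0 = 1
Syndrome s16…s1 = 11010 → error at position 26.
Flip position 26: 1110010111101110110011100100100 → 1110010111101110110011100000100
Read data bits from positions 3,5,6,7,9,10,11,12,13,14,15,17,18,19,20,21,22,23,24,25,26,27,28,29,30,31: 10101110111110011100000100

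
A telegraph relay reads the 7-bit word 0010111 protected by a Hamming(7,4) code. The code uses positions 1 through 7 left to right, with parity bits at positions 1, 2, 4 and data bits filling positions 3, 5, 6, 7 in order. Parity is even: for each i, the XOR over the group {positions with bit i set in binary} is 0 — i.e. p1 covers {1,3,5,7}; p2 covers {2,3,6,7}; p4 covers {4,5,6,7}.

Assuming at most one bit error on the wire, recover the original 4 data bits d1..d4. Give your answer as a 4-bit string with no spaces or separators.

1110

s1 (pos 1,3,5,7): 0⊕1⊕1⊕1 = 1
s2 (pos 2,3,6,7): 0⊕1⊕1⊕1 = 1
s4 (pos 4,5,6,7): 0⊕1⊕1⊕1 = 1
Syndrome s4…s1 = 111 → error at position 7.
Flip position 7: 0010111 → 0010110
Read data bits from positions 3,5,6,7: 1110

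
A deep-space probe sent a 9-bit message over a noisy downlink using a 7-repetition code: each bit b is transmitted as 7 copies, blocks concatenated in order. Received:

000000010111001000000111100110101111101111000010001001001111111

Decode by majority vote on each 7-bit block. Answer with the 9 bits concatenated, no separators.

Block 1 (0000000): 0 ones → 0
Block 2 (1011100): 4 ones → 1
Block 3 (1000000): 1 one → 0
Block 4 (1111001): 5 ones → 1
Block 5 (1010111): 5 ones → 1
Block 6 (1101111): 6 ones → 1
Block 7 (0000100): 1 one → 0
Block 8 (0100100): 2 ones → 0
Block 9 (1111111): 7 ones → 1

010111001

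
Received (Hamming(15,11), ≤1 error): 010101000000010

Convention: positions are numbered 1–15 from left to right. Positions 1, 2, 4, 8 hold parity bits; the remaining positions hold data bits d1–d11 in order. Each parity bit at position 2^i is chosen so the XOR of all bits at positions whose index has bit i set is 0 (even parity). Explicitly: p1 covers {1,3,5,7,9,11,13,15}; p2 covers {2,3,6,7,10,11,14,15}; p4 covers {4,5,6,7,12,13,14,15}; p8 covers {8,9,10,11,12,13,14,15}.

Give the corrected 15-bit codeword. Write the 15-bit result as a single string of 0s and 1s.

010101000000000

s1 (pos 1,3,5,7,9,11,13,15): 0⊕0⊕0⊕0⊕0⊕0⊕0⊕0 = 0
s2 (pos 2,3,6,7,10,11,14,15): 1⊕0⊕1⊕0⊕0⊕0⊕1⊕0 = 1
s4 (pos 4,5,6,7,12,13,14,15): 1⊕0⊕1⊕0⊕0⊕0⊕1⊕0 = 1
s8 (pos 8,9,10,11,12,13,14,15): 0⊕0⊕0⊕0⊕0⊕0⊕1⊕0 = 1
Syndrome s8…s1 = 1110 → error at position 14.
Flip position 14: 010101000000010 → 010101000000000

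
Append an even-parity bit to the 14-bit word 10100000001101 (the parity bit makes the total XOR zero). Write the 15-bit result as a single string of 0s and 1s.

XOR of the 14 data bits: 1⊕0⊕1⊕0⊕0⊕0⊕0⊕0⊕0⊕0⊕1⊕1⊕0⊕1 = 1
Parity bit = 1 (so all 15 bits XOR to 0).

101000000011011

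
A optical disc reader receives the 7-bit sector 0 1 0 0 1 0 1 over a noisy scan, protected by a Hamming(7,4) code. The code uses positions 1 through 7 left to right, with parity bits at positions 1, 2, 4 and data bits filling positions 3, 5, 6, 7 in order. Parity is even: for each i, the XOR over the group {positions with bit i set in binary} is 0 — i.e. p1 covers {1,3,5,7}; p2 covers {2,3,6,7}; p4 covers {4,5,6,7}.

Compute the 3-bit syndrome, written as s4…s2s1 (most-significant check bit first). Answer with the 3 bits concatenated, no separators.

000

s1 (pos 1,3,5,7): 0⊕0⊕1⊕1 = 0
s2 (pos 2,3,6,7): 1⊕0⊕0⊕1 = 0
s4 (pos 4,5,6,7): 0⊕1⊕0⊕1 = 0
Syndrome s4…s1 = 000 → no error.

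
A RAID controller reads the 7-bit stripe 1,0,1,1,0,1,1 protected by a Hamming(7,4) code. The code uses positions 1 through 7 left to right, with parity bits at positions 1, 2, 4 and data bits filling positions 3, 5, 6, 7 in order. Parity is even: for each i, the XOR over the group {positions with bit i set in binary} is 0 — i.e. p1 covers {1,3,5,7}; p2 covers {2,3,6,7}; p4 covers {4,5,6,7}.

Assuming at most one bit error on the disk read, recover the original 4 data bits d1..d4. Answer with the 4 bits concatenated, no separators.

s1 (pos 1,3,5,7): 1⊕1⊕0⊕1 = 1
s2 (pos 2,3,6,7): 0⊕1⊕1⊕1 = 1
s4 (pos 4,5,6,7): 1⊕0⊕1⊕1 = 1
Syndrome s4…s1 = 111 → error at position 7.
Flip position 7: 1011011 → 1011010
Read data bits from positions 3,5,6,7: 1010

1010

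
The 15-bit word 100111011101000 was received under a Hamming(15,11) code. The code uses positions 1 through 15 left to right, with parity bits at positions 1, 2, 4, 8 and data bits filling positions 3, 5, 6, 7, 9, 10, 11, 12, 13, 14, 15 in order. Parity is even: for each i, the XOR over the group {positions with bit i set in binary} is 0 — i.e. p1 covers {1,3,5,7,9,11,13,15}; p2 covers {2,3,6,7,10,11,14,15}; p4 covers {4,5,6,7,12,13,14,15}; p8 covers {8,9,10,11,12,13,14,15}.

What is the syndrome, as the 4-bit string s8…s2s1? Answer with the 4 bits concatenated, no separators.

0001

s1 (pos 1,3,5,7,9,11,13,15): 1⊕0⊕1⊕0⊕1⊕0⊕0⊕0 = 1
s2 (pos 2,3,6,7,10,11,14,15): 0⊕0⊕1⊕0⊕1⊕0⊕0⊕0 = 0
s4 (pos 4,5,6,7,12,13,14,15): 1⊕1⊕1⊕0⊕1⊕0⊕0⊕0 = 0
s8 (pos 8,9,10,11,12,13,14,15): 1⊕1⊕1⊕0⊕1⊕0⊕0⊕0 = 0
Syndrome s8…s1 = 0001 → error at position 1.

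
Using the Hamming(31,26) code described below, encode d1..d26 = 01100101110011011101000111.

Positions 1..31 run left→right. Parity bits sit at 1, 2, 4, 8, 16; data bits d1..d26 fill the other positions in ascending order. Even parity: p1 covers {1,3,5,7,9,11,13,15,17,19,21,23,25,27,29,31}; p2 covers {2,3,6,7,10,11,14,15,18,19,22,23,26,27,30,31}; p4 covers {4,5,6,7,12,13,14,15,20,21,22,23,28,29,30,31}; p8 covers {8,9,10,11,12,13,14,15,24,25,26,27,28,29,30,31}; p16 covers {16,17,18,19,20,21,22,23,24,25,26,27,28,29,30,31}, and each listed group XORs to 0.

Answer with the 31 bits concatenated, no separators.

Place data at non-parity positions: p1 p2 0 p4 1 1 0 p8 0 1 0 1 1 1 0 p16 0 1 1 0 1 1 1 0 1 0 0 0 1 1 1
p1 (pos 1,3,5,7,9,11,13,15,17,19,21,23,25,27,29,31): XOR of data positions = 0⊕1⊕0⊕0⊕0⊕1⊕0⊕0⊕1⊕1⊕1⊕1⊕0⊕1⊕1 = 0
p2 (pos 2,3,6,7,10,11,14,15,18,19,22,23,26,27,30,31): XOR of data positions = 0⊕1⊕0⊕1⊕0⊕1⊕0⊕1⊕1⊕1⊕1⊕0⊕0⊕1⊕1 = 1
p4 (pos 4,5,6,7,12,13,14,15,20,21,22,23,28,29,30,31): XOR of data positions = 1⊕1⊕0⊕1⊕1⊕1⊕0⊕0⊕1⊕1⊕1⊕0⊕1⊕1⊕1 = 1
p8 (pos 8,9,10,11,12,13,14,15,24,25,26,27,28,29,30,31): XOR of data positions = 0⊕1⊕0⊕1⊕1⊕1⊕0⊕0⊕1⊕0⊕0⊕0⊕1⊕1⊕1 = 0
p16 (pos 16,17,18,19,20,21,22,23,24,25,26,27,28,29,30,31): XOR of data positions = 0⊕1⊕1⊕0⊕1⊕1⊕1⊕0⊕1⊕0⊕0⊕0⊕1⊕1⊕1 = 1
Codeword: 0101110001011101011011101000111

0101110001011101011011101000111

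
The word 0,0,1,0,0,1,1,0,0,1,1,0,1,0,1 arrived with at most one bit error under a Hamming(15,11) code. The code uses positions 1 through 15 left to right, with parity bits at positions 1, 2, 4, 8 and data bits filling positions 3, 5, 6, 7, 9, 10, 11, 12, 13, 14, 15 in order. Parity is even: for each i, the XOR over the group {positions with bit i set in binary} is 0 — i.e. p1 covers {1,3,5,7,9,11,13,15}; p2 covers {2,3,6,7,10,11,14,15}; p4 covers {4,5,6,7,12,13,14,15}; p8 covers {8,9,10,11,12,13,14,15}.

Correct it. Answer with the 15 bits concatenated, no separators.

s1 (pos 1,3,5,7,9,11,13,15): 0⊕1⊕0⊕1⊕0⊕1⊕1⊕1 = 1
s2 (pos 2,3,6,7,10,11,14,15): 0⊕1⊕1⊕1⊕1⊕1⊕0⊕1 = 0
s4 (pos 4,5,6,7,12,13,14,15): 0⊕0⊕1⊕1⊕0⊕1⊕0⊕1 = 0
s8 (pos 8,9,10,11,12,13,14,15): 0⊕0⊕1⊕1⊕0⊕1⊕0⊕1 = 0
Syndrome s8…s1 = 0001 → error at position 1.
Flip position 1: 001001100110101 → 101001100110101

101001100110101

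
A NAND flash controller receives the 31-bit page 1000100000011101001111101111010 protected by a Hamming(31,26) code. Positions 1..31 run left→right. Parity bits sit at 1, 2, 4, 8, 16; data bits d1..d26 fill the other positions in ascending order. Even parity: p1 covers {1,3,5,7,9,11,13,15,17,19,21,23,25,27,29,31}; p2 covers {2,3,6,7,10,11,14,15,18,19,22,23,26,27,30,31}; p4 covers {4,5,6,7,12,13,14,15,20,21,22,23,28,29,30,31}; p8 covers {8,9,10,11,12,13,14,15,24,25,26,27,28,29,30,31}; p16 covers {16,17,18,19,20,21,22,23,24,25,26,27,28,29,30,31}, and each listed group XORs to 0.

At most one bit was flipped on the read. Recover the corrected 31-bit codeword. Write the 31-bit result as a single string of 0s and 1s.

1000100000011101011111101111010

s1 (pos 1,3,5,7,9,11,13,15,17,19,21,23,25,27,29,31): 1⊕0⊕1⊕0⊕0⊕0⊕1⊕0⊕0⊕1⊕1⊕1⊕1⊕1⊕0⊕0 = 0
s2 (pos 2,3,6,7,10,11,14,15,18,19,22,23,26,27,30,31): 0⊕0⊕0⊕0⊕0⊕0⊕1⊕0⊕0⊕1⊕1⊕1⊕1⊕1⊕1⊕0 = 1
s4 (pos 4,5,6,7,12,13,14,15,20,21,22,23,28,29,30,31): 0⊕1⊕0⊕0⊕1⊕1⊕1⊕0⊕1⊕1⊕1⊕1⊕1⊕0⊕1⊕0 = 0
s8 (pos 8,9,10,11,12,13,14,15,24,25,26,27,28,29,30,31): 0⊕0⊕0⊕0⊕1⊕1⊕1⊕0⊕0⊕1⊕1⊕1⊕1⊕0⊕1⊕0 = 0
s16 (pos 16,17,18,19,20,21,22,23,24,25,26,27,28,29,30,31): 1⊕0⊕0⊕1⊕1⊕1⊕1⊕1⊕0⊕1⊕1⊕1⊕1⊕0⊕1⊕0 = 1
Syndrome s16…s1 = 10010 → error at position 18.
Flip position 18: 1000100000011101001111101111010 → 1000100000011101011111101111010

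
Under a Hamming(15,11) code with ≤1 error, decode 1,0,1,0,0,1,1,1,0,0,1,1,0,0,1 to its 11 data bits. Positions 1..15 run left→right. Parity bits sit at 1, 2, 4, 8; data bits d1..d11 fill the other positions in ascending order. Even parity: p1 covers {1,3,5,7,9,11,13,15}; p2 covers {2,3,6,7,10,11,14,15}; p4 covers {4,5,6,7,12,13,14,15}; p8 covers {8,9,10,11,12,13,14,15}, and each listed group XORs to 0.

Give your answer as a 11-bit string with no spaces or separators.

s1 (pos 1,3,5,7,9,11,13,15): 1⊕1⊕0⊕1⊕0⊕1⊕0⊕1 = 1
s2 (pos 2,3,6,7,10,11,14,15): 0⊕1⊕1⊕1⊕0⊕1⊕0⊕1 = 1
s4 (pos 4,5,6,7,12,13,14,15): 0⊕0⊕1⊕1⊕1⊕0⊕0⊕1 = 0
s8 (pos 8,9,10,11,12,13,14,15): 1⊕0⊕0⊕1⊕1⊕0⊕0⊕1 = 0
Syndrome s8…s1 = 0011 → error at position 3.
Flip position 3: 101001110011001 → 100001110011001
Read data bits from positions 3,5,6,7,9,10,11,12,13,14,15: 00110011001

00110011001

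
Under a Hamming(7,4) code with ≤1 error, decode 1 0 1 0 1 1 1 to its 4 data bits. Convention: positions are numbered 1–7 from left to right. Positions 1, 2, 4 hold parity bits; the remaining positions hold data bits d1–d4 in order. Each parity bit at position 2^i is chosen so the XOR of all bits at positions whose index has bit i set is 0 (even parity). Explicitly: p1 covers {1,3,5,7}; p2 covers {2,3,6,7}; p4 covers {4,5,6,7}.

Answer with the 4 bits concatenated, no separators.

s1 (pos 1,3,5,7): 1⊕1⊕1⊕1 = 0
s2 (pos 2,3,6,7): 0⊕1⊕1⊕1 = 1
s4 (pos 4,5,6,7): 0⊕1⊕1⊕1 = 1
Syndrome s4…s1 = 110 → error at position 6.
Flip position 6: 1010111 → 1010101
Read data bits from positions 3,5,6,7: 1101

1101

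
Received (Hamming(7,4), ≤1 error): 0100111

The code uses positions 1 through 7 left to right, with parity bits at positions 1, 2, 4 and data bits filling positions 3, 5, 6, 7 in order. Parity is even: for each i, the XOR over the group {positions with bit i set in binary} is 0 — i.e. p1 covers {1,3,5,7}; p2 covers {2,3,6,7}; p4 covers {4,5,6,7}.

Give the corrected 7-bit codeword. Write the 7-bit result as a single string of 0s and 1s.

0100101

s1 (pos 1,3,5,7): 0⊕0⊕1⊕1 = 0
s2 (pos 2,3,6,7): 1⊕0⊕1⊕1 = 1
s4 (pos 4,5,6,7): 0⊕1⊕1⊕1 = 1
Syndrome s4…s1 = 110 → error at position 6.
Flip position 6: 0100111 → 0100101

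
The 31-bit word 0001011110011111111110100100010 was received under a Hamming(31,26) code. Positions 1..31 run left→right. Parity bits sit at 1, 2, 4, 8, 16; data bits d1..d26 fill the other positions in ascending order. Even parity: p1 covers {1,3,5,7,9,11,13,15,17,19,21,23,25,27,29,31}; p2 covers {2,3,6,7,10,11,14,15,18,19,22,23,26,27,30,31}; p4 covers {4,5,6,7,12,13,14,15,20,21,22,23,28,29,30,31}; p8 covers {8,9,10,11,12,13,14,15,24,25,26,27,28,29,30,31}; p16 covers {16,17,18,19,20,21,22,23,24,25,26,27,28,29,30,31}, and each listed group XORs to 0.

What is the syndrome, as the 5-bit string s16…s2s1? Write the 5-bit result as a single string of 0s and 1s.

10110

s1 (pos 1,3,5,7,9,11,13,15,17,19,21,23,25,27,29,31): 0⊕0⊕0⊕1⊕1⊕0⊕1⊕1⊕1⊕1⊕1⊕1⊕0⊕0⊕0⊕0 = 0
s2 (pos 2,3,6,7,10,11,14,15,18,19,22,23,26,27,30,31): 0⊕0⊕1⊕1⊕0⊕0⊕1⊕1⊕1⊕1⊕0⊕1⊕1⊕0⊕1⊕0 = 1
s4 (pos 4,5,6,7,12,13,14,15,20,21,22,23,28,29,30,31): 1⊕0⊕1⊕1⊕1⊕1⊕1⊕1⊕1⊕1⊕0⊕1⊕0⊕0⊕1⊕0 = 1
s8 (pos 8,9,10,11,12,13,14,15,24,25,26,27,28,29,30,31): 1⊕1⊕0⊕0⊕1⊕1⊕1⊕1⊕0⊕0⊕1⊕0⊕0⊕0⊕1⊕0 = 0
s16 (pos 16,17,18,19,20,21,22,23,24,25,26,27,28,29,30,31): 1⊕1⊕1⊕1⊕1⊕1⊕0⊕1⊕0⊕0⊕1⊕0⊕0⊕0⊕1⊕0 = 1
Syndrome s16…s1 = 10110 → error at position 22.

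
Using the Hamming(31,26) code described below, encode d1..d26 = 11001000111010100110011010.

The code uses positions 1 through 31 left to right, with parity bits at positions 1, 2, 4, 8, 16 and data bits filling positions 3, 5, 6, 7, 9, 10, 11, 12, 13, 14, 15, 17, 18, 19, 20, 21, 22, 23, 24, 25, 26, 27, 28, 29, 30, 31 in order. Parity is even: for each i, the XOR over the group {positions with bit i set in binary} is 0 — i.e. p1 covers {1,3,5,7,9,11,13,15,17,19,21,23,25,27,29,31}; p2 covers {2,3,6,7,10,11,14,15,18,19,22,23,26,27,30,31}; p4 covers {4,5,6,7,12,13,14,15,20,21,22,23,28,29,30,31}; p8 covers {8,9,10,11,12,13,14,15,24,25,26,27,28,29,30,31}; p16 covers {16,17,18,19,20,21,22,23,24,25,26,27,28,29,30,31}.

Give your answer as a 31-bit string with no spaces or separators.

1110100010001111010100110011010

Place data at non-parity positions: p1 p2 1 p4 1 0 0 p8 1 0 0 0 1 1 1 p16 0 1 0 1 0 0 1 1 0 0 1 1 0 1 0
p1 (pos 1,3,5,7,9,11,13,15,17,19,21,23,25,27,29,31): XOR of data positions = 1⊕1⊕0⊕1⊕0⊕1⊕1⊕0⊕0⊕0⊕1⊕0⊕1⊕0⊕0 = 1
p2 (pos 2,3,6,7,10,11,14,15,18,19,22,23,26,27,30,31): XOR of data positions = 1⊕0⊕0⊕0⊕0⊕1⊕1⊕1⊕0⊕0⊕1⊕0⊕1⊕1⊕0 = 1
p4 (pos 4,5,6,7,12,13,14,15,20,21,22,23,28,29,30,31): XOR of data positions = 1⊕0⊕0⊕0⊕1⊕1⊕1⊕1⊕0⊕0⊕1⊕1⊕0⊕1⊕0 = 0
p8 (pos 8,9,10,11,12,13,14,15,24,25,26,27,28,29,30,31): XOR of data positions = 1⊕0⊕0⊕0⊕1⊕1⊕1⊕1⊕0⊕0⊕1⊕1⊕0⊕1⊕0 = 0
p16 (pos 16,17,18,19,20,21,22,23,24,25,26,27,28,29,30,31): XOR of data positions = 0⊕1⊕0⊕1⊕0⊕0⊕1⊕1⊕0⊕0⊕1⊕1⊕0⊕1⊕0 = 1
Codeword: 1110100010001111010100110011010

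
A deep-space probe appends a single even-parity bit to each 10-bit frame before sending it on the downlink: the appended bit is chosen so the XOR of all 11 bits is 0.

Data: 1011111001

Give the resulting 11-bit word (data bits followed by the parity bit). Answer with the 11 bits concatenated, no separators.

XOR of the 10 data bits: 1⊕0⊕1⊕1⊕1⊕1⊕1⊕0⊕0⊕1 = 1
Parity bit = 1 (so all 11 bits XOR to 0).

10111110011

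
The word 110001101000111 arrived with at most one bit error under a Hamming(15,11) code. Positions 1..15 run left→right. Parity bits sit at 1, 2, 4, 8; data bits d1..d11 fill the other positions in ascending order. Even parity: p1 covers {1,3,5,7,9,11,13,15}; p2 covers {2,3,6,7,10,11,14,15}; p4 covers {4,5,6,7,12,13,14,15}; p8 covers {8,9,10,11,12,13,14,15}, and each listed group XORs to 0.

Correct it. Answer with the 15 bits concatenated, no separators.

110001001000111

s1 (pos 1,3,5,7,9,11,13,15): 1⊕0⊕0⊕1⊕1⊕0⊕1⊕1 = 1
s2 (pos 2,3,6,7,10,11,14,15): 1⊕0⊕1⊕1⊕0⊕0⊕1⊕1 = 1
s4 (pos 4,5,6,7,12,13,14,15): 0⊕0⊕1⊕1⊕0⊕1⊕1⊕1 = 1
s8 (pos 8,9,10,11,12,13,14,15): 0⊕1⊕0⊕0⊕0⊕1⊕1⊕1 = 0
Syndrome s8…s1 = 0111 → error at position 7.
Flip position 7: 110001101000111 → 110001001000111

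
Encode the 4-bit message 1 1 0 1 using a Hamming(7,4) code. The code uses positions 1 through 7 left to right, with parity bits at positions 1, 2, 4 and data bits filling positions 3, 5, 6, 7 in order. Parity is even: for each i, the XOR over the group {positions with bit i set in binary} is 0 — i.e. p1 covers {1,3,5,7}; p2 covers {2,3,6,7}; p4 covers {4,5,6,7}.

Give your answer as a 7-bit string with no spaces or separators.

Place data at non-parity positions: p1 p2 1 p4 1 0 1
p1 (pos 1,3,5,7): XOR of data positions = 1⊕1⊕1 = 1
p2 (pos 2,3,6,7): XOR of data positions = 1⊕0⊕1 = 0
p4 (pos 4,5,6,7): XOR of data positions = 1⊕0⊕1 = 0
Codeword: 1010101

1010101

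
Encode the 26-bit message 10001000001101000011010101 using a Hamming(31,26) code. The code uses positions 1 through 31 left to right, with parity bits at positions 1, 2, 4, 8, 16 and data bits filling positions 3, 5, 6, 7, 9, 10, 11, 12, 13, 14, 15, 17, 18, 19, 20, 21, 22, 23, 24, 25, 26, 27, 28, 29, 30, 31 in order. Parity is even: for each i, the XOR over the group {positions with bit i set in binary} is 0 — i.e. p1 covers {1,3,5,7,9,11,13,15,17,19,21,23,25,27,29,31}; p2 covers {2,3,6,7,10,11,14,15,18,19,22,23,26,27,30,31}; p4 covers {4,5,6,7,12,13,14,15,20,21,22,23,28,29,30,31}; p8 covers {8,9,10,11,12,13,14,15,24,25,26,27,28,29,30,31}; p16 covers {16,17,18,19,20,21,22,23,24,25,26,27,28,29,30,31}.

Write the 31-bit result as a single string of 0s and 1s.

1111000110000011101000011010101

Place data at non-parity positions: p1 p2 1 p4 0 0 0 p8 1 0 0 0 0 0 1 p16 1 0 1 0 0 0 0 1 1 0 1 0 1 0 1
p1 (pos 1,3,5,7,9,11,13,15,17,19,21,23,25,27,29,31): XOR of data positions = 1⊕0⊕0⊕1⊕0⊕0⊕1⊕1⊕1⊕0⊕0⊕1⊕1⊕1⊕1 = 1
p2 (pos 2,3,6,7,10,11,14,15,18,19,22,23,26,27,30,31): XOR of data positions = 1⊕0⊕0⊕0⊕0⊕0⊕1⊕0⊕1⊕0⊕0⊕0⊕1⊕0⊕1 = 1
p4 (pos 4,5,6,7,12,13,14,15,20,21,22,23,28,29,30,31): XOR of data positions = 0⊕0⊕0⊕0⊕0⊕0⊕1⊕0⊕0⊕0⊕0⊕0⊕1⊕0⊕1 = 1
p8 (pos 8,9,10,11,12,13,14,15,24,25,26,27,28,29,30,31): XOR of data positions = 1⊕0⊕0⊕0⊕0⊕0⊕1⊕1⊕1⊕0⊕1⊕0⊕1⊕0⊕1 = 1
p16 (pos 16,17,18,19,20,21,22,23,24,25,26,27,28,29,30,31): XOR of data positions = 1⊕0⊕1⊕0⊕0⊕0⊕0⊕1⊕1⊕0⊕1⊕0⊕1⊕0⊕1 = 1
Codeword: 1111000110000011101000011010101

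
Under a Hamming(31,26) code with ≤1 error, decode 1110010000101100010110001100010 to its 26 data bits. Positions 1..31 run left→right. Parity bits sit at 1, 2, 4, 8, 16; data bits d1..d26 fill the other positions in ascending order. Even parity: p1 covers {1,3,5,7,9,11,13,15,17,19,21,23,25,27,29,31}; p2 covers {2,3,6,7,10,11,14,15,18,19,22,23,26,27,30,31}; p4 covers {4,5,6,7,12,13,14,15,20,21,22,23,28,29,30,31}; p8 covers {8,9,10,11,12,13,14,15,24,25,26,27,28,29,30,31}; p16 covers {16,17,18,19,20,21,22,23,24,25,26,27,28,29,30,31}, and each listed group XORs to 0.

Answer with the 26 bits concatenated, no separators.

s1 (pos 1,3,5,7,9,11,13,15,17,19,21,23,25,27,29,31): 1⊕1⊕0⊕0⊕0⊕1⊕1⊕0⊕0⊕0⊕1⊕0⊕1⊕0⊕0⊕0 = 0
s2 (pos 2,3,6,7,10,11,14,15,18,19,22,23,26,27,30,31): 1⊕1⊕1⊕0⊕0⊕1⊕1⊕0⊕1⊕0⊕0⊕0⊕1⊕0⊕1⊕0 = 0
s4 (pos 4,5,6,7,12,13,14,15,20,21,22,23,28,29,30,31): 0⊕0⊕1⊕0⊕0⊕1⊕1⊕0⊕1⊕1⊕0⊕0⊕0⊕0⊕1⊕0 = 0
s8 (pos 8,9,10,11,12,13,14,15,24,25,26,27,28,29,30,31): 0⊕0⊕0⊕1⊕0⊕1⊕1⊕0⊕0⊕1⊕1⊕0⊕0⊕0⊕1⊕0 = 0
s16 (pos 16,17,18,19,20,21,22,23,24,25,26,27,28,29,30,31): 0⊕0⊕1⊕0⊕1⊕1⊕0⊕0⊕0⊕1⊕1⊕0⊕0⊕0⊕1⊕0 = 0
Syndrome s16…s1 = 00000 → no error.
Read data bits from positions 3,5,6,7,9,10,11,12,13,14,15,17,18,19,20,21,22,23,24,25,26,27,28,29,30,31: 10100010110010110001100010

10100010110010110001100010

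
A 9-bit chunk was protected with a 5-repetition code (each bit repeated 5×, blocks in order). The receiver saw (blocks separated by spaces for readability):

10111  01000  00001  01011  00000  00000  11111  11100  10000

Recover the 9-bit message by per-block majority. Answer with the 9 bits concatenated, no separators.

Block 1 (10111): 4 ones → 1
Block 2 (01000): 1 one → 0
Block 3 (00001): 1 one → 0
Block 4 (01011): 3 ones → 1
Block 5 (00000): 0 ones → 0
Block 6 (00000): 0 ones → 0
Block 7 (11111): 5 ones → 1
Block 8 (11100): 3 ones → 1
Block 9 (10000): 1 one → 0

100100110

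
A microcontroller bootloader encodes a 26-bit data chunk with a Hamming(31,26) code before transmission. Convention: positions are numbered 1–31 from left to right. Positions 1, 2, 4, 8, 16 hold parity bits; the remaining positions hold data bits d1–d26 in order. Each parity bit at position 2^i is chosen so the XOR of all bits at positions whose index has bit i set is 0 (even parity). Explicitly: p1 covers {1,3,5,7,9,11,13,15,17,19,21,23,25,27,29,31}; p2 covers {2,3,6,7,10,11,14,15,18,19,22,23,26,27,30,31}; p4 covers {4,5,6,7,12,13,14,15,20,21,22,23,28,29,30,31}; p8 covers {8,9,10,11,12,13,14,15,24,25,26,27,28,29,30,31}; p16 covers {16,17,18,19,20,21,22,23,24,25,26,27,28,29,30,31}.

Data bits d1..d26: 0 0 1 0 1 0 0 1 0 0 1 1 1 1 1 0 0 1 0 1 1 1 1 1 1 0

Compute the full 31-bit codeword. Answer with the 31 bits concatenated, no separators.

0000010110010011111100101111110

Place data at non-parity positions: p1 p2 0 p4 0 1 0 p8 1 0 0 1 0 0 1 p16 1 1 1 1 0 0 1 0 1 1 1 1 1 1 0
p1 (pos 1,3,5,7,9,11,13,15,17,19,21,23,25,27,29,31): XOR of data positions = 0⊕0⊕0⊕1⊕0⊕0⊕1⊕1⊕1⊕0⊕1⊕1⊕1⊕1⊕0 = 0
p2 (pos 2,3,6,7,10,11,14,15,18,19,22,23,26,27,30,31): XOR of data positions = 0⊕1⊕0⊕0⊕0⊕0⊕1⊕1⊕1⊕0⊕1⊕1⊕1⊕1⊕0 = 0
p4 (pos 4,5,6,7,12,13,14,15,20,21,22,23,28,29,30,31): XOR of data positions = 0⊕1⊕0⊕1⊕0⊕0⊕1⊕1⊕0⊕0⊕1⊕1⊕1⊕1⊕0 = 0
p8 (pos 8,9,10,11,12,13,14,15,24,25,26,27,28,29,30,31): XOR of data positions = 1⊕0⊕0⊕1⊕0⊕0⊕1⊕0⊕1⊕1⊕1⊕1⊕1⊕1⊕0 = 1
p16 (pos 16,17,18,19,20,21,22,23,24,25,26,27,28,29,30,31): XOR of data positions = 1⊕1⊕1⊕1⊕0⊕0⊕1⊕0⊕1⊕1⊕1⊕1⊕1⊕1⊕0 = 1
Codeword: 0000010110010011111100101111110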